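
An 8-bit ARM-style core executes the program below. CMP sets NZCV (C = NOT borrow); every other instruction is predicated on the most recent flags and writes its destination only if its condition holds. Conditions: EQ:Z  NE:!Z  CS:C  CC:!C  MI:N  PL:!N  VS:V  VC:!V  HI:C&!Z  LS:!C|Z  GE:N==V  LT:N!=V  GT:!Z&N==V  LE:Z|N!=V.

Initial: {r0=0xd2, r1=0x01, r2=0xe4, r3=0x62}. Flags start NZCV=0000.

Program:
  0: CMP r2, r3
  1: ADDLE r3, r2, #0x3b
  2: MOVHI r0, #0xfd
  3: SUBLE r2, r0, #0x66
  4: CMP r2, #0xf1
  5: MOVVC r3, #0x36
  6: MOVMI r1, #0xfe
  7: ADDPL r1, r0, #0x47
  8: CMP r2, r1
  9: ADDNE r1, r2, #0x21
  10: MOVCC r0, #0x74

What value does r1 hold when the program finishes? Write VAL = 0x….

[0] flags=1010 → (cmp)
[1] flags=1010 LE?T → r3=0x1f
[2] flags=1010 HI?T → r0=0xfd
[3] flags=1010 LE?T → r2=0x97
[4] flags=1000 → (cmp)
[5] flags=1000 VC?T → r3=0x36
[6] flags=1000 MI?T → r1=0xfe
[7] flags=1000 PL?F → skip
[8] flags=1000 → (cmp)
[9] flags=1000 NE?T → r1=0xb8
[10] flags=1000 CC?T → r0=0x74

VAL = 0xb8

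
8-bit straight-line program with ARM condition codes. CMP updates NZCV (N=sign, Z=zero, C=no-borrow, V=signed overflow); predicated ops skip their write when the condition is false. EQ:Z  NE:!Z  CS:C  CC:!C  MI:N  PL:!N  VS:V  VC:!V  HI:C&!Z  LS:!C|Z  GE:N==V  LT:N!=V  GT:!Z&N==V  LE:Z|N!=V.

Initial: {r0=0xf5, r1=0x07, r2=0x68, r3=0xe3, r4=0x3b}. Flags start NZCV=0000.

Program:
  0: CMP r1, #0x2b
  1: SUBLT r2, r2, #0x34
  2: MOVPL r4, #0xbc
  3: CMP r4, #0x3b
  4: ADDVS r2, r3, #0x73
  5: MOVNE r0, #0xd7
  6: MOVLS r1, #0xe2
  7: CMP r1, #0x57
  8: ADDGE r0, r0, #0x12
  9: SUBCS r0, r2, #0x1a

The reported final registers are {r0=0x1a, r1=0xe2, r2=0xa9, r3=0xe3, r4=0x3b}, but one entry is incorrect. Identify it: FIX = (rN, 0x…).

0: ✓ CMP  NZCV=1000
1: ✓ SUBLT  r2←0x34
2: · MOVPL
3: ✓ CMP  NZCV=0110
4: · ADDVS
5: · MOVNE
6: ✓ MOVLS  r1←0xe2
7: ✓ CMP  NZCV=1010
8: · ADDGE
9: ✓ SUBCS  r0←0x1a

FIX = (r2, 0x34)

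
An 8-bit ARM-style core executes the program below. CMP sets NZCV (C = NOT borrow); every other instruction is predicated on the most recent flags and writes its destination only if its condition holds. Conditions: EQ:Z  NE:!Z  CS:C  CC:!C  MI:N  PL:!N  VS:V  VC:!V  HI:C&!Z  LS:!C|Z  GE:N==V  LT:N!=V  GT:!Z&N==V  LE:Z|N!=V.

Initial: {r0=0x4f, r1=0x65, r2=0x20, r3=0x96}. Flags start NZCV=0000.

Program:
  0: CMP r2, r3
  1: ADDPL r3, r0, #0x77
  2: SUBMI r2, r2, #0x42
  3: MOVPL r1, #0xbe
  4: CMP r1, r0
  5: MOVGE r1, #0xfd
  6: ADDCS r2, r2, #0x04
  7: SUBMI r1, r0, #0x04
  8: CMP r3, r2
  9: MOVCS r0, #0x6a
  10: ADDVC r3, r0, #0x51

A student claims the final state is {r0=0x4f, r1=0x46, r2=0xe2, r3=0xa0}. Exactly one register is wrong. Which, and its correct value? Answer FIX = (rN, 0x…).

[0] flags=1001 → (cmp)
[1] flags=1001 PL?F → skip
[2] flags=1001 MI?T → r2=0xde
[3] flags=1001 PL?F → skip
[4] flags=0010 → (cmp)
[5] flags=0010 GE?T → r1=0xfd
[6] flags=0010 CS?T → r2=0xe2
[7] flags=0010 MI?F → skip
[8] flags=1000 → (cmp)
[9] flags=1000 CS?F → skip
[10] flags=1000 VC?T → r3=0xa0

FIX = (r1, 0xfd)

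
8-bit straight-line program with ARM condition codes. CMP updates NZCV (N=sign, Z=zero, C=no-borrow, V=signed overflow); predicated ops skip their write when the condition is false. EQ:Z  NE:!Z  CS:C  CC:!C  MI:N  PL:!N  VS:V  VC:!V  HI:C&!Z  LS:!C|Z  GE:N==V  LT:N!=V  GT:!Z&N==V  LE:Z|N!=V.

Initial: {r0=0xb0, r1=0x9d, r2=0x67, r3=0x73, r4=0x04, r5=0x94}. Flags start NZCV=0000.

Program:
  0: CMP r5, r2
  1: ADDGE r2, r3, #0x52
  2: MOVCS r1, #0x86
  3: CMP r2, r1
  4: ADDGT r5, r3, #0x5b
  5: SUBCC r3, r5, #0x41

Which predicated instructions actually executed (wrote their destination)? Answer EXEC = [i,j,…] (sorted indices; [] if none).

EXEC = [2,4,5]

0: ✓ CMP  NZCV=0011
1: · ADDGE
2: ✓ MOVCS  r1←0x86
3: ✓ CMP  NZCV=1001
4: ✓ ADDGT  r5←0xce
5: ✓ SUBCC  r3←0x8d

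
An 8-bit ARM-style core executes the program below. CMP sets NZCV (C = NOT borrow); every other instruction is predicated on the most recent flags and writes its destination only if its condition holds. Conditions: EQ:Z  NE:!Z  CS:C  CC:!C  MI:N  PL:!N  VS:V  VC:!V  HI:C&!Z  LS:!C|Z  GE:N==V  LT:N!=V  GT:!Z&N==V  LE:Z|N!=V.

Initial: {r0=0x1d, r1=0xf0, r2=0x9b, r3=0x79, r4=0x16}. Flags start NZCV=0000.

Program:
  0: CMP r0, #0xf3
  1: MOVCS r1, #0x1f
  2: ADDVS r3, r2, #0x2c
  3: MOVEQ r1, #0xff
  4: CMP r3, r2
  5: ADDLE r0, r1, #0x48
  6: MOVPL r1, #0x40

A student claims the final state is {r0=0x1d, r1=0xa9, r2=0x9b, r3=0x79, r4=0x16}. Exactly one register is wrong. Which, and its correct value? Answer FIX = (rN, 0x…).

FIX = (r1, 0xf0)

[0] flags=0000 → (cmp)
[1] flags=0000 CS?F → skip
[2] flags=0000 VS?F → skip
[3] flags=0000 EQ?F → skip
[4] flags=1001 → (cmp)
[5] flags=1001 LE?F → skip
[6] flags=1001 PL?F → skip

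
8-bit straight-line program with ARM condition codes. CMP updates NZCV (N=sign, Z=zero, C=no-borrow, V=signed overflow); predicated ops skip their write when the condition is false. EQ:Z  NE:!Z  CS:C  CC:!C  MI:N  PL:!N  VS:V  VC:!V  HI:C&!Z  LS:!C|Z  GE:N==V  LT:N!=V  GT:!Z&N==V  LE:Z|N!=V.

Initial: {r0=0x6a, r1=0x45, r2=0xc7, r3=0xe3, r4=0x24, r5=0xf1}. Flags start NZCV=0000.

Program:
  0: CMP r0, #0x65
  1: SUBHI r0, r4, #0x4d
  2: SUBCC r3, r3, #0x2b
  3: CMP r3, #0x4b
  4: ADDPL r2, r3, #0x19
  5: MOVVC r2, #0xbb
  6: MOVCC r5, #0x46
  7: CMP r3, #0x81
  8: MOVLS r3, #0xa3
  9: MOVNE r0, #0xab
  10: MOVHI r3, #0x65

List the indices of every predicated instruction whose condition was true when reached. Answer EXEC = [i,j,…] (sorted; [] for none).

EXEC = [1,5,9,10]

[0] flags=0010 → (cmp)
[1] flags=0010 HI?T → r0=0xd7
[2] flags=0010 CC?F → skip
[3] flags=1010 → (cmp)
[4] flags=1010 PL?F → skip
[5] flags=1010 VC?T → r2=0xbb
[6] flags=1010 CC?F → skip
[7] flags=0010 → (cmp)
[8] flags=0010 LS?F → skip
[9] flags=0010 NE?T → r0=0xab
[10] flags=0010 HI?T → r3=0x65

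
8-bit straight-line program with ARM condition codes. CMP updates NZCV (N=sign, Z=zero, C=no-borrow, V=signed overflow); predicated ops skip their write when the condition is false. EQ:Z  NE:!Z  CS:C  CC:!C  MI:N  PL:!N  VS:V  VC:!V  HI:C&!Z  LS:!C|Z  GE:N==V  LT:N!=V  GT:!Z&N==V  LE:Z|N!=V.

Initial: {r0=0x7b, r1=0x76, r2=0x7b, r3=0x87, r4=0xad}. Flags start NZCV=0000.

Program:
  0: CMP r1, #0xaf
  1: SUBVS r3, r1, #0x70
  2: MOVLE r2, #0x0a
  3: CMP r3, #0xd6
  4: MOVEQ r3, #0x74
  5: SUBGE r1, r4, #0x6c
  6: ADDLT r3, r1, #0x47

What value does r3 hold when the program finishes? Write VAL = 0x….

0: ✓ CMP  NZCV=1001
1: ✓ SUBVS  r3←0x06
2: · MOVLE
3: ✓ CMP  NZCV=0000
4: · MOVEQ
5: ✓ SUBGE  r1←0x41
6: · ADDLT

VAL = 0x06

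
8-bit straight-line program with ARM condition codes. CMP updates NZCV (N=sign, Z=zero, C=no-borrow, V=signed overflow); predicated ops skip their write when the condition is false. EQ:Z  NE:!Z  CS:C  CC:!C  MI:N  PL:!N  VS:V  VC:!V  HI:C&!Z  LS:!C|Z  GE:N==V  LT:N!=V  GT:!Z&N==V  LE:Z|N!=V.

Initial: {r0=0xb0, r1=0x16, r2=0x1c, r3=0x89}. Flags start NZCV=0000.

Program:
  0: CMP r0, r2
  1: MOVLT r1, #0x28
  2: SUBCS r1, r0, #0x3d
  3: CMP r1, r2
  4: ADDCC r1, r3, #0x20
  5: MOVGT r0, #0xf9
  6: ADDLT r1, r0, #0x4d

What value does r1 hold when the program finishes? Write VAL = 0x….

0: ✓ CMP  NZCV=1010
1: ✓ MOVLT  r1←0x28
2: ✓ SUBCS  r1←0x73
3: ✓ CMP  NZCV=0010
4: · ADDCC
5: ✓ MOVGT  r0←0xf9
6: · ADDLT

VAL = 0x73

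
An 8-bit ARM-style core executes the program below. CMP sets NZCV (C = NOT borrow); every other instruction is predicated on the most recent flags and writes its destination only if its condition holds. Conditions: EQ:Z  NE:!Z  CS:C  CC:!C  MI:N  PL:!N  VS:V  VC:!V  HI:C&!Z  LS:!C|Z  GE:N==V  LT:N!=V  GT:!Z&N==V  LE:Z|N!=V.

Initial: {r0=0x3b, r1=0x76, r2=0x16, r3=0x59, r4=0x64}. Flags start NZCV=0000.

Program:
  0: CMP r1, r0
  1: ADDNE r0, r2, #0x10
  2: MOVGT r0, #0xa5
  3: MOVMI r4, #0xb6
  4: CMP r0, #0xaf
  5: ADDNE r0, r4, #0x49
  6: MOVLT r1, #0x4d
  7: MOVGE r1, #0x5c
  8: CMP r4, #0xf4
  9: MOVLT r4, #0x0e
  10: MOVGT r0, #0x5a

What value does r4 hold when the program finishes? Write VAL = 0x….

VAL = 0x64

[0] flags=0010 → (cmp)
[1] flags=0010 NE?T → r0=0x26
[2] flags=0010 GT?T → r0=0xa5
[3] flags=0010 MI?F → skip
[4] flags=1000 → (cmp)
[5] flags=1000 NE?T → r0=0xad
[6] flags=1000 LT?T → r1=0x4d
[7] flags=1000 GE?F → skip
[8] flags=0000 → (cmp)
[9] flags=0000 LT?F → skip
[10] flags=0000 GT?T → r0=0x5a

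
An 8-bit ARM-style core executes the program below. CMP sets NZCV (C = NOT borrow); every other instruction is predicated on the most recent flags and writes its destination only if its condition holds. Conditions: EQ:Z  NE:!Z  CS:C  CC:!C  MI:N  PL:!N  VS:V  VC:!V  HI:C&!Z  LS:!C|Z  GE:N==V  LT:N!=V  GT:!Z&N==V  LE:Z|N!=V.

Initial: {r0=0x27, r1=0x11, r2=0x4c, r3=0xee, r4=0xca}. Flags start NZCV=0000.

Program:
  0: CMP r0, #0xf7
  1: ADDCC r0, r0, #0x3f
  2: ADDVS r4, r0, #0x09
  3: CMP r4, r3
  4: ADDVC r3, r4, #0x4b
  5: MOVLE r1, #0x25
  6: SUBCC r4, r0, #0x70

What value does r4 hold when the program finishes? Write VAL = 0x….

0: ✓ CMP  NZCV=0000
1: ✓ ADDCC  r0←0x66
2: · ADDVS
3: ✓ CMP  NZCV=1000
4: ✓ ADDVC  r3←0x15
5: ✓ MOVLE  r1←0x25
6: ✓ SUBCC  r4←0xf6

VAL = 0xf6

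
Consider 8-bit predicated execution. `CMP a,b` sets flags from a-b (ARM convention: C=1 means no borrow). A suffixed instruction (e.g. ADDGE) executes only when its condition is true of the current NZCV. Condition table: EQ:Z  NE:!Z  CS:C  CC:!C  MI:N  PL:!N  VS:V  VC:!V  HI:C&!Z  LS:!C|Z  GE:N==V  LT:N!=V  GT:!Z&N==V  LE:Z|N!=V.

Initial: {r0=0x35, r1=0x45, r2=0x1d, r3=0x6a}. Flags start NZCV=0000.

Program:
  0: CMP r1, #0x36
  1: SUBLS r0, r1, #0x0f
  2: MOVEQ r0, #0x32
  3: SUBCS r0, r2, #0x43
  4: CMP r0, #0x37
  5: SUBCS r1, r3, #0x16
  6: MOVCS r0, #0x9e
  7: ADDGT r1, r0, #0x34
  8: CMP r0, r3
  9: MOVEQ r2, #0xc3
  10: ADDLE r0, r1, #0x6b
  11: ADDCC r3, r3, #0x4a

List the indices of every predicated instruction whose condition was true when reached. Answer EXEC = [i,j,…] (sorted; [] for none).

EXEC = [3,5,6,10]

[0] flags=0010 → (cmp)
[1] flags=0010 LS?F → skip
[2] flags=0010 EQ?F → skip
[3] flags=0010 CS?T → r0=0xda
[4] flags=1010 → (cmp)
[5] flags=1010 CS?T → r1=0x54
[6] flags=1010 CS?T → r0=0x9e
[7] flags=1010 GT?F → skip
[8] flags=0011 → (cmp)
[9] flags=0011 EQ?F → skip
[10] flags=0011 LE?T → r0=0xbf
[11] flags=0011 CC?F → skip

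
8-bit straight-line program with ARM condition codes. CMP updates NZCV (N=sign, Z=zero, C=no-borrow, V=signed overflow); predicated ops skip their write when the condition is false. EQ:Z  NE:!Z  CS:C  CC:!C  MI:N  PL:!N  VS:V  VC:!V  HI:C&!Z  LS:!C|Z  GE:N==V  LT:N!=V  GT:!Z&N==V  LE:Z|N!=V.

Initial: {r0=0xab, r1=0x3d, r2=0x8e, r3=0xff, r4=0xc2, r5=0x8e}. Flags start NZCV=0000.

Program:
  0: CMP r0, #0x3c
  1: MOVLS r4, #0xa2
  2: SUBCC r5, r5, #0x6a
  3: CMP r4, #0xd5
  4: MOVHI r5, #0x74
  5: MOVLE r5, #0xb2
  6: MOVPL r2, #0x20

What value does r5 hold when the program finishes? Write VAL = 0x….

0: ✓ CMP  NZCV=0011
1: · MOVLS
2: · SUBCC
3: ✓ CMP  NZCV=1000
4: · MOVHI
5: ✓ MOVLE  r5←0xb2
6: · MOVPL

VAL = 0xb2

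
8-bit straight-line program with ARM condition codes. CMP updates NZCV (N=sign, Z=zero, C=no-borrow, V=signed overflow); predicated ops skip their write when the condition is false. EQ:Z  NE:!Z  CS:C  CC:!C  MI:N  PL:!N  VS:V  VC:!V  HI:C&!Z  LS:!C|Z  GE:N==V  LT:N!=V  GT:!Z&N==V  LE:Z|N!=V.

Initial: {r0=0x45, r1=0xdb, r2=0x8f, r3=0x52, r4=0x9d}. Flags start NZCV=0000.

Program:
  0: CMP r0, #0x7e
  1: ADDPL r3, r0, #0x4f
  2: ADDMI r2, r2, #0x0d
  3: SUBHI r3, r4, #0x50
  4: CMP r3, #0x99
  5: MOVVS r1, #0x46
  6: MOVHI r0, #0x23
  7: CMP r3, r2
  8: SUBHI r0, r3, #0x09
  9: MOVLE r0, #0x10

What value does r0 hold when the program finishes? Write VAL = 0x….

0: ✓ CMP  NZCV=1000
1: · ADDPL
2: ✓ ADDMI  r2←0x9c
3: · SUBHI
4: ✓ CMP  NZCV=1001
5: ✓ MOVVS  r1←0x46
6: · MOVHI
7: ✓ CMP  NZCV=1001
8: · SUBHI
9: · MOVLE

VAL = 0x45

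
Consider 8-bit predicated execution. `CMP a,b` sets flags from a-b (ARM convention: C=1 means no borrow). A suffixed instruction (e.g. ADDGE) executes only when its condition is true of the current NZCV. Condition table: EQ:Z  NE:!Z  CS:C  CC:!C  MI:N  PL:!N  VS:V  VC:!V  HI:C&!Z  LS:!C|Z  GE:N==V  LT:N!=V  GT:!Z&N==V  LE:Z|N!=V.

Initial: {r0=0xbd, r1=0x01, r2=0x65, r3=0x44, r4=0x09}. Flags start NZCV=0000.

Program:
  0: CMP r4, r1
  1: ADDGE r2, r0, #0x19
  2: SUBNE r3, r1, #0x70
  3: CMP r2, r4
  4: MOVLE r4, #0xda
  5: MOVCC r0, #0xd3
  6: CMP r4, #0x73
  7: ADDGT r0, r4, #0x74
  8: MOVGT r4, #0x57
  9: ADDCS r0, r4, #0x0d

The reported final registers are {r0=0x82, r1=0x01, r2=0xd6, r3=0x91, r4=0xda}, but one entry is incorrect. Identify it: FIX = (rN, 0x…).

[0] flags=0010 → (cmp)
[1] flags=0010 GE?T → r2=0xd6
[2] flags=0010 NE?T → r3=0x91
[3] flags=1010 → (cmp)
[4] flags=1010 LE?T → r4=0xda
[5] flags=1010 CC?F → skip
[6] flags=0011 → (cmp)
[7] flags=0011 GT?F → skip
[8] flags=0011 GT?F → skip
[9] flags=0011 CS?T → r0=0xe7

FIX = (r0, 0xe7)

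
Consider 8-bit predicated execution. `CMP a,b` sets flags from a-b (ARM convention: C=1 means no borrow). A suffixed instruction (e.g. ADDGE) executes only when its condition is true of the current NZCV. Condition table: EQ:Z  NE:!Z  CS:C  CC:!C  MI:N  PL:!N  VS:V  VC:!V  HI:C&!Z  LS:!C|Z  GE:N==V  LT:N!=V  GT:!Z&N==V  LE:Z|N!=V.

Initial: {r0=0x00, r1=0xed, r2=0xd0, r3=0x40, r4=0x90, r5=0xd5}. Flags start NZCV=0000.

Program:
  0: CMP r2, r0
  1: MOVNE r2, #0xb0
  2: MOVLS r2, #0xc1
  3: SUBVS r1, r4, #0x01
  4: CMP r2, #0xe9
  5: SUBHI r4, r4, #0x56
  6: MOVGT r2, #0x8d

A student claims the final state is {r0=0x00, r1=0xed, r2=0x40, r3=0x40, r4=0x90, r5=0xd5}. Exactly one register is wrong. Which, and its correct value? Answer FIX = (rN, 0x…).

0: ✓ CMP  NZCV=1010
1: ✓ MOVNE  r2←0xb0
2: · MOVLS
3: · SUBVS
4: ✓ CMP  NZCV=1000
5: · SUBHI
6: · MOVGT

FIX = (r2, 0xb0)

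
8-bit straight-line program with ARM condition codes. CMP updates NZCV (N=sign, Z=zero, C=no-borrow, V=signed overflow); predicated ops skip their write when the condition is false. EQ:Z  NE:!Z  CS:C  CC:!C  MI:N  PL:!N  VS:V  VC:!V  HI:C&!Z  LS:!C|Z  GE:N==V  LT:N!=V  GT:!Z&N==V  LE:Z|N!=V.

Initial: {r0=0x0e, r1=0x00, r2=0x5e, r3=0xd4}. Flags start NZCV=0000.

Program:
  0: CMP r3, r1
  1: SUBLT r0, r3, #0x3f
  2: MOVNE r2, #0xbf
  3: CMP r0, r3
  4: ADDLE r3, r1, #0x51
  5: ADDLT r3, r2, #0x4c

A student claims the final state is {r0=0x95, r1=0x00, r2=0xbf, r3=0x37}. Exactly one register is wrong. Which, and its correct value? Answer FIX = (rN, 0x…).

FIX = (r3, 0x0b)

[0] flags=1010 → (cmp)
[1] flags=1010 LT?T → r0=0x95
[2] flags=1010 NE?T → r2=0xbf
[3] flags=1000 → (cmp)
[4] flags=1000 LE?T → r3=0x51
[5] flags=1000 LT?T → r3=0x0b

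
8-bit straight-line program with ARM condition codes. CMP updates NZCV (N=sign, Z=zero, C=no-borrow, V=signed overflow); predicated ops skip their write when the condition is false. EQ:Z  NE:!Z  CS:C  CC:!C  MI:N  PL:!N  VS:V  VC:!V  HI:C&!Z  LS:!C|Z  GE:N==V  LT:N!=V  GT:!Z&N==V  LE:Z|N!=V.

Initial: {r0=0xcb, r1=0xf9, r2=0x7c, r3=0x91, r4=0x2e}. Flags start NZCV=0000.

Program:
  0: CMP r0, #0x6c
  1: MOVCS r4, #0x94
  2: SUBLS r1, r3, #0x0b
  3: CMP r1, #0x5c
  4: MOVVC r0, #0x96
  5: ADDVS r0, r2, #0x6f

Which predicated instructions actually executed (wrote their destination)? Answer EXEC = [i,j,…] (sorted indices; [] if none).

[0] flags=0011 → (cmp)
[1] flags=0011 CS?T → r4=0x94
[2] flags=0011 LS?F → skip
[3] flags=1010 → (cmp)
[4] flags=1010 VC?T → r0=0x96
[5] flags=1010 VS?F → skip

EXEC = [1,4]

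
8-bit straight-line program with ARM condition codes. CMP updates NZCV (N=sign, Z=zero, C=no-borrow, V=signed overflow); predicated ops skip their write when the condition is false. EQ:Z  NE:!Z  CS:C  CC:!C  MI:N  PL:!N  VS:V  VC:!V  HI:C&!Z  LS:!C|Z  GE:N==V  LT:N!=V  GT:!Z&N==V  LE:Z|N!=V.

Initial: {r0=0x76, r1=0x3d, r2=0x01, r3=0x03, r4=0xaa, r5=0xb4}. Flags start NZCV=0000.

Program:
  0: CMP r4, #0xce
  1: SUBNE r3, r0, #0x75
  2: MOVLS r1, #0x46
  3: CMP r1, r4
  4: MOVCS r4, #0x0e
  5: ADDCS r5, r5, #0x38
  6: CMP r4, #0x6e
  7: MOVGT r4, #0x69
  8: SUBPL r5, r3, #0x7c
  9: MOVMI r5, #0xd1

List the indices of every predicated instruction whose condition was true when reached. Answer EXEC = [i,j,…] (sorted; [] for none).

[0] flags=1000 → (cmp)
[1] flags=1000 NE?T → r3=0x01
[2] flags=1000 LS?T → r1=0x46
[3] flags=1001 → (cmp)
[4] flags=1001 CS?F → skip
[5] flags=1001 CS?F → skip
[6] flags=0011 → (cmp)
[7] flags=0011 GT?F → skip
[8] flags=0011 PL?T → r5=0x85
[9] flags=0011 MI?F → skip

EXEC = [1,2,8]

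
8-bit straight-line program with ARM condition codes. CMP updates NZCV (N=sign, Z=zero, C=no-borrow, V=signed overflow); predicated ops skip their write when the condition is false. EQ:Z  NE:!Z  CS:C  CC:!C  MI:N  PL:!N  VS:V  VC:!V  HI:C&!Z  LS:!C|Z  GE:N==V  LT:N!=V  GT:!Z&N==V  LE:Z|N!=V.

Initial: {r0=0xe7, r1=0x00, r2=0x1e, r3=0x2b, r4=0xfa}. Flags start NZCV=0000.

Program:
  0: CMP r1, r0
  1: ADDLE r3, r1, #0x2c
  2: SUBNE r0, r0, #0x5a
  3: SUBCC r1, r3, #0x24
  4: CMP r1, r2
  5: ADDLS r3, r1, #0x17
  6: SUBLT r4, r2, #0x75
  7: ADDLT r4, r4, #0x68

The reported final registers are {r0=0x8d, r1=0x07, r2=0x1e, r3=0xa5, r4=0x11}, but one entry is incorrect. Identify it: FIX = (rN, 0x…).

FIX = (r3, 0x1e)

0: ✓ CMP  NZCV=0000
1: · ADDLE
2: ✓ SUBNE  r0←0x8d
3: ✓ SUBCC  r1←0x07
4: ✓ CMP  NZCV=1000
5: ✓ ADDLS  r3←0x1e
6: ✓ SUBLT  r4←0xa9
7: ✓ ADDLT  r4←0x11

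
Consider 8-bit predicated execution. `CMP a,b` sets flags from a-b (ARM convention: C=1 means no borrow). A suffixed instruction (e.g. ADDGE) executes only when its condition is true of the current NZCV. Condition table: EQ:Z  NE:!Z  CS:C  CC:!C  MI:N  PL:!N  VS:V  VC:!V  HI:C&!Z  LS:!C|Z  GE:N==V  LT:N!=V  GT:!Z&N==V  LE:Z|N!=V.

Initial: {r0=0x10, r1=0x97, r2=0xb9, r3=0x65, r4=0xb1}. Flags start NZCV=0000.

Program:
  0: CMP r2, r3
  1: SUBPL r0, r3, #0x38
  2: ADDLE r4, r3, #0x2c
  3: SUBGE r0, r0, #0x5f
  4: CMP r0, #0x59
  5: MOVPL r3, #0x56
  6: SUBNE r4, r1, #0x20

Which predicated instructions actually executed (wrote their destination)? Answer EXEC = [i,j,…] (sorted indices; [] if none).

[0] flags=0011 → (cmp)
[1] flags=0011 PL?T → r0=0x2d
[2] flags=0011 LE?T → r4=0x91
[3] flags=0011 GE?F → skip
[4] flags=1000 → (cmp)
[5] flags=1000 PL?F → skip
[6] flags=1000 NE?T → r4=0x77

EXEC = [1,2,6]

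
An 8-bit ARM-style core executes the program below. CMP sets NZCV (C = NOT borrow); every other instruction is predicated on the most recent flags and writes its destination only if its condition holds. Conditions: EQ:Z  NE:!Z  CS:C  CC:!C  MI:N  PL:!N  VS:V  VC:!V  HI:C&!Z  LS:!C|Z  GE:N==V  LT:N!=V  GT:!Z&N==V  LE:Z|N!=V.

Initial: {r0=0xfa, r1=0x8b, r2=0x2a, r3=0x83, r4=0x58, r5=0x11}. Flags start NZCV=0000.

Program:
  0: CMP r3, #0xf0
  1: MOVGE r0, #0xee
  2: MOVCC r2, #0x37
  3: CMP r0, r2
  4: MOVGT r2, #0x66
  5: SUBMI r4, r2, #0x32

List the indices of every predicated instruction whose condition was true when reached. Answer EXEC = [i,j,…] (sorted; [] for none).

[0] flags=1000 → (cmp)
[1] flags=1000 GE?F → skip
[2] flags=1000 CC?T → r2=0x37
[3] flags=1010 → (cmp)
[4] flags=1010 GT?F → skip
[5] flags=1010 MI?T → r4=0x05

EXEC = [2,5]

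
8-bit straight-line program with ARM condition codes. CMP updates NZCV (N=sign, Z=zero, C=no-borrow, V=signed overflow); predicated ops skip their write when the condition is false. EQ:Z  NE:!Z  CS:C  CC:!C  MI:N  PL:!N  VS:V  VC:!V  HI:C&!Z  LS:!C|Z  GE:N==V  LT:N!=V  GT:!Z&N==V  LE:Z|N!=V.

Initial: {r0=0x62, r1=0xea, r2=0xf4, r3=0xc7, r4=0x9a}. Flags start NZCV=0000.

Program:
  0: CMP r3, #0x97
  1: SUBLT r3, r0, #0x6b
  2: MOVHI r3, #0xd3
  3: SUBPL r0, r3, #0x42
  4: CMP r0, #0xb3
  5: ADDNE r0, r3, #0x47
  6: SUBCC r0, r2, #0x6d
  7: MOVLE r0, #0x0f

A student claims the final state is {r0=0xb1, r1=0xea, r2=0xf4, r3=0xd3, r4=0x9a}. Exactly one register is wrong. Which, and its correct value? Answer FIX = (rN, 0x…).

[0] flags=0010 → (cmp)
[1] flags=0010 LT?F → skip
[2] flags=0010 HI?T → r3=0xd3
[3] flags=0010 PL?T → r0=0x91
[4] flags=1000 → (cmp)
[5] flags=1000 NE?T → r0=0x1a
[6] flags=1000 CC?T → r0=0x87
[7] flags=1000 LE?T → r0=0x0f

FIX = (r0, 0x0f)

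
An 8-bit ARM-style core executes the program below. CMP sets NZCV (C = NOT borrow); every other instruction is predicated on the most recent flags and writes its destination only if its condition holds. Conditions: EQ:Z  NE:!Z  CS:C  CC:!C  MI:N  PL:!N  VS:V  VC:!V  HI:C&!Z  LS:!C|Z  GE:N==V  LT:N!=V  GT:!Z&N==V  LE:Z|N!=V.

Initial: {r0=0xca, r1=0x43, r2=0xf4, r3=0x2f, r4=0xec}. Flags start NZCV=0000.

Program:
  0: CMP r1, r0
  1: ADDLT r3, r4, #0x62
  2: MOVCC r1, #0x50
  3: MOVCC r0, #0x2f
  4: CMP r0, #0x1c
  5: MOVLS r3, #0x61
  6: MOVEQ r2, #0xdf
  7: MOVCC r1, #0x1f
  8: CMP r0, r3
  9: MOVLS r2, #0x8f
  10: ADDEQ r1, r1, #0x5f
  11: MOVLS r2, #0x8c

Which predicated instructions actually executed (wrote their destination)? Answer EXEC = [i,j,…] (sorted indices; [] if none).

0: ✓ CMP  NZCV=0000
1: · ADDLT
2: ✓ MOVCC  r1←0x50
3: ✓ MOVCC  r0←0x2f
4: ✓ CMP  NZCV=0010
5: · MOVLS
6: · MOVEQ
7: · MOVCC
8: ✓ CMP  NZCV=0110
9: ✓ MOVLS  r2←0x8f
10: ✓ ADDEQ  r1←0xaf
11: ✓ MOVLS  r2←0x8c

EXEC = [2,3,9,10,11]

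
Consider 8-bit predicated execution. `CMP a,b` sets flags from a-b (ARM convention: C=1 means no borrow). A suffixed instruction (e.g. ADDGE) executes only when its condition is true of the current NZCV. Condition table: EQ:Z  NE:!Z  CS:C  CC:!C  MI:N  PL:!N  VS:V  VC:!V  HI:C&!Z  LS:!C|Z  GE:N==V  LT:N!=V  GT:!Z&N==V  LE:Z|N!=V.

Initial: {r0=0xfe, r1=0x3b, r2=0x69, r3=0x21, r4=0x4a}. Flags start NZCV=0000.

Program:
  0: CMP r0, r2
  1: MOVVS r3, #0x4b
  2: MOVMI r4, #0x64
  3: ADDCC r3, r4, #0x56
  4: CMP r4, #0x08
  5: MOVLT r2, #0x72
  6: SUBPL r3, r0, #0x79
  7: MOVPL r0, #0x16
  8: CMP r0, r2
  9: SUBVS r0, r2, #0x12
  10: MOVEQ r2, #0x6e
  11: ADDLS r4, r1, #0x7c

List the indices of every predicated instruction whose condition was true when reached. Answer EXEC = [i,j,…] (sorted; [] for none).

0: ✓ CMP  NZCV=1010
1: · MOVVS
2: ✓ MOVMI  r4←0x64
3: · ADDCC
4: ✓ CMP  NZCV=0010
5: · MOVLT
6: ✓ SUBPL  r3←0x85
7: ✓ MOVPL  r0←0x16
8: ✓ CMP  NZCV=1000
9: · SUBVS
10: · MOVEQ
11: ✓ ADDLS  r4←0xb7

EXEC = [2,6,7,11]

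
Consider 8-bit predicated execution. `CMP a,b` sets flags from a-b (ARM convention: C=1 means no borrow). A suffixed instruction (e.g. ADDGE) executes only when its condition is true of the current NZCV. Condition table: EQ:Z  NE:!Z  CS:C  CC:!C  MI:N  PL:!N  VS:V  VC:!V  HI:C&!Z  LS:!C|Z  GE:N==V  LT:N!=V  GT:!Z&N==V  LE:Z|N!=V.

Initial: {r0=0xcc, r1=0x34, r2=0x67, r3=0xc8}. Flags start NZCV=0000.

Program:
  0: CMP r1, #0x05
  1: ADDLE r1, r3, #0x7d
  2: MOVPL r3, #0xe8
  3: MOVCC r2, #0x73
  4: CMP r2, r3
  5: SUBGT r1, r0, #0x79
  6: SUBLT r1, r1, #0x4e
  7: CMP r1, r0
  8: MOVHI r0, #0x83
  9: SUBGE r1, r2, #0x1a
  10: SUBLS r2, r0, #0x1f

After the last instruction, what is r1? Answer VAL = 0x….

VAL = 0x4d

[0] flags=0010 → (cmp)
[1] flags=0010 LE?F → skip
[2] flags=0010 PL?T → r3=0xe8
[3] flags=0010 CC?F → skip
[4] flags=0000 → (cmp)
[5] flags=0000 GT?T → r1=0x53
[6] flags=0000 LT?F → skip
[7] flags=1001 → (cmp)
[8] flags=1001 HI?F → skip
[9] flags=1001 GE?T → r1=0x4d
[10] flags=1001 LS?T → r2=0xad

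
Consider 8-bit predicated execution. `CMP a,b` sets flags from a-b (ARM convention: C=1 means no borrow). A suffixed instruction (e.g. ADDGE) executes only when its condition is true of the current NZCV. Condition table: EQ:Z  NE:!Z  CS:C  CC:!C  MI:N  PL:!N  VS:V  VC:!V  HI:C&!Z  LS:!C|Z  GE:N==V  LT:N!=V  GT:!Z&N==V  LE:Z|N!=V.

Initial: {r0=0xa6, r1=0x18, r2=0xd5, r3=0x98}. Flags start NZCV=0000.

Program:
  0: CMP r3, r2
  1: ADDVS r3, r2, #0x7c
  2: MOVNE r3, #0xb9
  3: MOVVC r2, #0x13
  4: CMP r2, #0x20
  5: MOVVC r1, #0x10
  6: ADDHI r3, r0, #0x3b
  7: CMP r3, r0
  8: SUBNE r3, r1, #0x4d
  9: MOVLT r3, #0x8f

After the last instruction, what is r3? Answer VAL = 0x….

0: ✓ CMP  NZCV=1000
1: · ADDVS
2: ✓ MOVNE  r3←0xb9
3: ✓ MOVVC  r2←0x13
4: ✓ CMP  NZCV=1000
5: ✓ MOVVC  r1←0x10
6: · ADDHI
7: ✓ CMP  NZCV=0010
8: ✓ SUBNE  r3←0xc3
9: · MOVLT

VAL = 0xc3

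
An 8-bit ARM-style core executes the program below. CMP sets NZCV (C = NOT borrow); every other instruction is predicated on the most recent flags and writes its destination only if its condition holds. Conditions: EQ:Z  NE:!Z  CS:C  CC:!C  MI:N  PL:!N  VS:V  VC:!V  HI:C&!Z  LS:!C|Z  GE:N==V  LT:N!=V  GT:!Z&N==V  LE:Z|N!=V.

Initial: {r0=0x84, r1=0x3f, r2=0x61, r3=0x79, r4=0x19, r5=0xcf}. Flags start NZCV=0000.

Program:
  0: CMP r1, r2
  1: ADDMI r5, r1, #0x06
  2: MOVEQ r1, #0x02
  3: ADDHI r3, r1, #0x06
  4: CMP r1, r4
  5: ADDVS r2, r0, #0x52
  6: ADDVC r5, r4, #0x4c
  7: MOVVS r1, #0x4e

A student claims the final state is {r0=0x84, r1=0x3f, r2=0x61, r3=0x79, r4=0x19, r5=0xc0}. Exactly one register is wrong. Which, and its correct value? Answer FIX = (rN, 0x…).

0: ✓ CMP  NZCV=1000
1: ✓ ADDMI  r5←0x45
2: · MOVEQ
3: · ADDHI
4: ✓ CMP  NZCV=0010
5: · ADDVS
6: ✓ ADDVC  r5←0x65
7: · MOVVS

FIX = (r5, 0x65)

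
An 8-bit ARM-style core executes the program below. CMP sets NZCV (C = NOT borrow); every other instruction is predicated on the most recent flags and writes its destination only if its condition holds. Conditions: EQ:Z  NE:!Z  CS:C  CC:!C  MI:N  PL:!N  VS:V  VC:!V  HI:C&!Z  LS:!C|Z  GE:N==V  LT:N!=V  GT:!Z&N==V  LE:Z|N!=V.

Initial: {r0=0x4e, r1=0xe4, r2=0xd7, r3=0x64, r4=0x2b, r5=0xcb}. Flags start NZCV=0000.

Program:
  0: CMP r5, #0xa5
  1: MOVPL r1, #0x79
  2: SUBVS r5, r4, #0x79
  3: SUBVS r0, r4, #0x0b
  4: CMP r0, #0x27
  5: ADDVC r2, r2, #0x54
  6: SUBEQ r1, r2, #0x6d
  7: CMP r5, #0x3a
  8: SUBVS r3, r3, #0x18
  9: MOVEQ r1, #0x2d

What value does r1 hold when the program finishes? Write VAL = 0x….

[0] flags=0010 → (cmp)
[1] flags=0010 PL?T → r1=0x79
[2] flags=0010 VS?F → skip
[3] flags=0010 VS?F → skip
[4] flags=0010 → (cmp)
[5] flags=0010 VC?T → r2=0x2b
[6] flags=0010 EQ?F → skip
[7] flags=1010 → (cmp)
[8] flags=1010 VS?F → skip
[9] flags=1010 EQ?F → skip

VAL = 0x79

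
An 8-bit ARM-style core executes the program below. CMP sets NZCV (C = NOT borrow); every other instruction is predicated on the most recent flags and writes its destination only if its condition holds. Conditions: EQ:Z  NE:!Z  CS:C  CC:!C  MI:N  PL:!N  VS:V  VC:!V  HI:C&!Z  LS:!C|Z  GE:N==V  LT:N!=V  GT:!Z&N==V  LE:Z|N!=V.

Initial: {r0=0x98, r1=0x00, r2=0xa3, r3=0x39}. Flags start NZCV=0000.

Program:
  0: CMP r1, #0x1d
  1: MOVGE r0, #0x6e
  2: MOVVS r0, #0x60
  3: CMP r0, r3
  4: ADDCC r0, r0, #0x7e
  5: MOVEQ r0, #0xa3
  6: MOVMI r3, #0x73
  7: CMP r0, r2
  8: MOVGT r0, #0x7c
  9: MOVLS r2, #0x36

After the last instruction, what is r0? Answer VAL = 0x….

[0] flags=1000 → (cmp)
[1] flags=1000 GE?F → skip
[2] flags=1000 VS?F → skip
[3] flags=0011 → (cmp)
[4] flags=0011 CC?F → skip
[5] flags=0011 EQ?F → skip
[6] flags=0011 MI?F → skip
[7] flags=1000 → (cmp)
[8] flags=1000 GT?F → skip
[9] flags=1000 LS?T → r2=0x36

VAL = 0x98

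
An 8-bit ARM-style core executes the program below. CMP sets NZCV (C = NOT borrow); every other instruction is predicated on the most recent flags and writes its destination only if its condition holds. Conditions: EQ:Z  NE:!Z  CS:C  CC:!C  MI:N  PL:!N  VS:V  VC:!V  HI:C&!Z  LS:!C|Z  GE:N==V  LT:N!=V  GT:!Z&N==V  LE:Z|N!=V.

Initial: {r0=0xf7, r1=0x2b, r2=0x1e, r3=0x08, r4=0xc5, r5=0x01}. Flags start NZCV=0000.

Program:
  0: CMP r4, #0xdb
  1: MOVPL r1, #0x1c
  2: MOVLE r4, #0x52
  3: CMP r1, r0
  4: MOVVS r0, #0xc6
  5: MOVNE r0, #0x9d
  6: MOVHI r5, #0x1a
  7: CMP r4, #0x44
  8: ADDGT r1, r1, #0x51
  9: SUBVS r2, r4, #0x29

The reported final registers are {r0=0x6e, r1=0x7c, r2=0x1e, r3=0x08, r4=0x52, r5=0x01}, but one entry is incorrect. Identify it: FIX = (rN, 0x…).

[0] flags=1000 → (cmp)
[1] flags=1000 PL?F → skip
[2] flags=1000 LE?T → r4=0x52
[3] flags=0000 → (cmp)
[4] flags=0000 VS?F → skip
[5] flags=0000 NE?T → r0=0x9d
[6] flags=0000 HI?F → skip
[7] flags=0010 → (cmp)
[8] flags=0010 GT?T → r1=0x7c
[9] flags=0010 VS?F → skip

FIX = (r0, 0x9d)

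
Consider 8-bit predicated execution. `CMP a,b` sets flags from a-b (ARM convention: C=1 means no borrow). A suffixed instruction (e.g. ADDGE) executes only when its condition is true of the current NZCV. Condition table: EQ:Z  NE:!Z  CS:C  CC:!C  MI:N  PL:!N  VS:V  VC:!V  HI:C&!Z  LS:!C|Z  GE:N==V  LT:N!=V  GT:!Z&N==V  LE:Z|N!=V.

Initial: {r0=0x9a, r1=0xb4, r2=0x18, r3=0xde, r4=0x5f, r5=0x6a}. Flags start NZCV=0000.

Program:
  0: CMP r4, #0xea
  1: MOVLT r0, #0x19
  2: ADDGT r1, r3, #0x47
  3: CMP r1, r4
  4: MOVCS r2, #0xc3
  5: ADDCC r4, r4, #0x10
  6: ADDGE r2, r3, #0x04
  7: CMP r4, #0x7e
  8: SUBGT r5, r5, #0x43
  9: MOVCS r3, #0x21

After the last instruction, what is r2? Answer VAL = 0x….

VAL = 0x18

0: ✓ CMP  NZCV=0000
1: · MOVLT
2: ✓ ADDGT  r1←0x25
3: ✓ CMP  NZCV=1000
4: · MOVCS
5: ✓ ADDCC  r4←0x6f
6: · ADDGE
7: ✓ CMP  NZCV=1000
8: · SUBGT
9: · MOVCS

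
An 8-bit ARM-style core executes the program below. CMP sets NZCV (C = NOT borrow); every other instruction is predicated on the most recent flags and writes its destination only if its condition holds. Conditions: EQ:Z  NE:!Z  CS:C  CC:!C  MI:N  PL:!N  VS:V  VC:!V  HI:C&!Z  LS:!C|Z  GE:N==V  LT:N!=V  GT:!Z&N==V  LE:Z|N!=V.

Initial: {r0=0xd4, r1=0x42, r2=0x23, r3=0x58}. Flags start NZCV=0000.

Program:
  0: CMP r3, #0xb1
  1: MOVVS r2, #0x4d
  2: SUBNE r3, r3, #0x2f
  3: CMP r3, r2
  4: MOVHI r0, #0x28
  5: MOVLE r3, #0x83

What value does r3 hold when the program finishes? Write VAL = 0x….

VAL = 0x83

0: ✓ CMP  NZCV=1001
1: ✓ MOVVS  r2←0x4d
2: ✓ SUBNE  r3←0x29
3: ✓ CMP  NZCV=1000
4: · MOVHI
5: ✓ MOVLE  r3←0x83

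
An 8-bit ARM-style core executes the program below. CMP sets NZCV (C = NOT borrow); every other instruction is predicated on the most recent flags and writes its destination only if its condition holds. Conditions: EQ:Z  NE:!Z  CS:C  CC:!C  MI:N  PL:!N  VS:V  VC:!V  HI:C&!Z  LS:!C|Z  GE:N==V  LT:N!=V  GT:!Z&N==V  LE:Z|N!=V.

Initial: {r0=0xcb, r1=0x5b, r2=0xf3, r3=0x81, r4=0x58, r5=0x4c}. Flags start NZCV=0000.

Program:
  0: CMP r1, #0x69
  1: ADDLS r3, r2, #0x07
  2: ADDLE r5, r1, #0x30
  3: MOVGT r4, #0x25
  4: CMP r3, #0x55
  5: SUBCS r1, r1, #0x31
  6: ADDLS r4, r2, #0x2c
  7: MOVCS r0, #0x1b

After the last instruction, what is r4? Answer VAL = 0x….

[0] flags=1000 → (cmp)
[1] flags=1000 LS?T → r3=0xfa
[2] flags=1000 LE?T → r5=0x8b
[3] flags=1000 GT?F → skip
[4] flags=1010 → (cmp)
[5] flags=1010 CS?T → r1=0x2a
[6] flags=1010 LS?F → skip
[7] flags=1010 CS?T → r0=0x1b

VAL = 0x58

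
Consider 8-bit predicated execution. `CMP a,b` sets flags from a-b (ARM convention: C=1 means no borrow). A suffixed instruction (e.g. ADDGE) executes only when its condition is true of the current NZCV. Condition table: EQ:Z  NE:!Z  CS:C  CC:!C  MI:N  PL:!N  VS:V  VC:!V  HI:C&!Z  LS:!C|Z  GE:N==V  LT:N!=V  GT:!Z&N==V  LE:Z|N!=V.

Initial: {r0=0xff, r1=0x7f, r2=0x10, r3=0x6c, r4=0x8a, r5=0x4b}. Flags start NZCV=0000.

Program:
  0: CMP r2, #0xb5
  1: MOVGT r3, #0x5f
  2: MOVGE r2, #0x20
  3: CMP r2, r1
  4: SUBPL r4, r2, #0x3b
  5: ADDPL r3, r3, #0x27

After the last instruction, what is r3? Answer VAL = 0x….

[0] flags=0000 → (cmp)
[1] flags=0000 GT?T → r3=0x5f
[2] flags=0000 GE?T → r2=0x20
[3] flags=1000 → (cmp)
[4] flags=1000 PL?F → skip
[5] flags=1000 PL?F → skip

VAL = 0x5f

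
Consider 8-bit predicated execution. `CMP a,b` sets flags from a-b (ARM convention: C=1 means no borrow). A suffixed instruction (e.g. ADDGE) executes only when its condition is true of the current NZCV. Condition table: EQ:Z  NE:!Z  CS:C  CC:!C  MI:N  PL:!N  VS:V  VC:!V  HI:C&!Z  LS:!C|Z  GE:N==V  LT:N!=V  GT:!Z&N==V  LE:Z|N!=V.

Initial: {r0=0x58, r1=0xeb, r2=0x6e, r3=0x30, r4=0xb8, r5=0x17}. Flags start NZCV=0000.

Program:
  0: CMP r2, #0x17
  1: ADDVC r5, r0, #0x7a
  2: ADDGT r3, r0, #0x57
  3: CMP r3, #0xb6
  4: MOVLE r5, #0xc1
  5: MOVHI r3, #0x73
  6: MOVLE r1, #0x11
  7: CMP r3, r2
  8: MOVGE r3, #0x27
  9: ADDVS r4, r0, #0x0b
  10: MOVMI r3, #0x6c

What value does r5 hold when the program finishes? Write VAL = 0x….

0: ✓ CMP  NZCV=0010
1: ✓ ADDVC  r5←0xd2
2: ✓ ADDGT  r3←0xaf
3: ✓ CMP  NZCV=1000
4: ✓ MOVLE  r5←0xc1
5: · MOVHI
6: ✓ MOVLE  r1←0x11
7: ✓ CMP  NZCV=0011
8: · MOVGE
9: ✓ ADDVS  r4←0x63
10: · MOVMI

VAL = 0xc1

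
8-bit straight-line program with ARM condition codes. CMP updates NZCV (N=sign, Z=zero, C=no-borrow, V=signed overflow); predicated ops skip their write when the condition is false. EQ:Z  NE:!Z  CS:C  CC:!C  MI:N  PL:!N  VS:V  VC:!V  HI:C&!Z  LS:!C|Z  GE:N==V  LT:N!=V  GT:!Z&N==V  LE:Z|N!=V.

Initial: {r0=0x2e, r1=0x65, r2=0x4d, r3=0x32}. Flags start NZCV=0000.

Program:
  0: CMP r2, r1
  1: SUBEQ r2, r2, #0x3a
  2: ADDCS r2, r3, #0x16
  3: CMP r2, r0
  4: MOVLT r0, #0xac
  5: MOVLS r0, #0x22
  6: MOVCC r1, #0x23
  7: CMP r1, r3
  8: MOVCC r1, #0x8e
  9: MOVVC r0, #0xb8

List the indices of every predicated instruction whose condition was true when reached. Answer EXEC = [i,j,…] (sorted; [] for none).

EXEC = [9]

0: ✓ CMP  NZCV=1000
1: · SUBEQ
2: · ADDCS
3: ✓ CMP  NZCV=0010
4: · MOVLT
5: · MOVLS
6: · MOVCC
7: ✓ CMP  NZCV=0010
8: · MOVCC
9: ✓ MOVVC  r0←0xb8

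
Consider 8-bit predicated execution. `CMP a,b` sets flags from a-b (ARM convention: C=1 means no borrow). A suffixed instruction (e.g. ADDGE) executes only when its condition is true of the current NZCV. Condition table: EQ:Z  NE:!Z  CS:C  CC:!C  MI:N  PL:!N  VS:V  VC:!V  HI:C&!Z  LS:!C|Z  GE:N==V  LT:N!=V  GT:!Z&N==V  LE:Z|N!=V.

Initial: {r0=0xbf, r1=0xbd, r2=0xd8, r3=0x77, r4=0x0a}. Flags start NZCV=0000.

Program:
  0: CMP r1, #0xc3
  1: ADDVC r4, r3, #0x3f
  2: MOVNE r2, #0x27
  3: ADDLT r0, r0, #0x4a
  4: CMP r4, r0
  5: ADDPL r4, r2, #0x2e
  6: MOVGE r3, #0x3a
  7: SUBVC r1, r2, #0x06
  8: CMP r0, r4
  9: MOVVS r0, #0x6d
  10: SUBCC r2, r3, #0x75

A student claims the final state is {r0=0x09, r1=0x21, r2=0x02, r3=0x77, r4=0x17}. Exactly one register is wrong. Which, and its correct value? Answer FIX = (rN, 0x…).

[0] flags=1000 → (cmp)
[1] flags=1000 VC?T → r4=0xb6
[2] flags=1000 NE?T → r2=0x27
[3] flags=1000 LT?T → r0=0x09
[4] flags=1010 → (cmp)
[5] flags=1010 PL?F → skip
[6] flags=1010 GE?F → skip
[7] flags=1010 VC?T → r1=0x21
[8] flags=0000 → (cmp)
[9] flags=0000 VS?F → skip
[10] flags=0000 CC?T → r2=0x02

FIX = (r4, 0xb6)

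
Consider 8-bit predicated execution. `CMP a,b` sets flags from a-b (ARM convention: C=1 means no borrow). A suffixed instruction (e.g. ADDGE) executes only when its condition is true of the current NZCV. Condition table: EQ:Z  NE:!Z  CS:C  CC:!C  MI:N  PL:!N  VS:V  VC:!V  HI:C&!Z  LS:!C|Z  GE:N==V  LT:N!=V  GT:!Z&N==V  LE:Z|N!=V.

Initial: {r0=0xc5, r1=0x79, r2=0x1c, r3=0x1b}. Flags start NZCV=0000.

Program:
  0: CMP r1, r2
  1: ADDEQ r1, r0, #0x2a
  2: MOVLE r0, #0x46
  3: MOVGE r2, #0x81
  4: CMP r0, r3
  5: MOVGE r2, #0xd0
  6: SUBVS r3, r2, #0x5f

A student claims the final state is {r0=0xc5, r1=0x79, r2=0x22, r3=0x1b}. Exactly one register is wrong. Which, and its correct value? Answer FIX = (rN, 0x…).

[0] flags=0010 → (cmp)
[1] flags=0010 EQ?F → skip
[2] flags=0010 LE?F → skip
[3] flags=0010 GE?T → r2=0x81
[4] flags=1010 → (cmp)
[5] flags=1010 GE?F → skip
[6] flags=1010 VS?F → skip

FIX = (r2, 0x81)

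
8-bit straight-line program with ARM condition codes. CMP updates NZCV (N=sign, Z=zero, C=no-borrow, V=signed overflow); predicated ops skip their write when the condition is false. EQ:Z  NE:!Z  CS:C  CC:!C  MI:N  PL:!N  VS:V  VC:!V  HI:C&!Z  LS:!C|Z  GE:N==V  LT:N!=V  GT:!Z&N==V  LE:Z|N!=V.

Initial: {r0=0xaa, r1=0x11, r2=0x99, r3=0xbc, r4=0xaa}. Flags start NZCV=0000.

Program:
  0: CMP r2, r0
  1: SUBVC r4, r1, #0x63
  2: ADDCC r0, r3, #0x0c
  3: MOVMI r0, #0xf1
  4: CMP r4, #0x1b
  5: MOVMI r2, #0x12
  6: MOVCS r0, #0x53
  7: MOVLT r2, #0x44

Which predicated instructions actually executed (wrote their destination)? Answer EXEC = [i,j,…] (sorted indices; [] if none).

EXEC = [1,2,3,5,6,7]

[0] flags=1000 → (cmp)
[1] flags=1000 VC?T → r4=0xae
[2] flags=1000 CC?T → r0=0xc8
[3] flags=1000 MI?T → r0=0xf1
[4] flags=1010 → (cmp)
[5] flags=1010 MI?T → r2=0x12
[6] flags=1010 CS?T → r0=0x53
[7] flags=1010 LT?T → r2=0x44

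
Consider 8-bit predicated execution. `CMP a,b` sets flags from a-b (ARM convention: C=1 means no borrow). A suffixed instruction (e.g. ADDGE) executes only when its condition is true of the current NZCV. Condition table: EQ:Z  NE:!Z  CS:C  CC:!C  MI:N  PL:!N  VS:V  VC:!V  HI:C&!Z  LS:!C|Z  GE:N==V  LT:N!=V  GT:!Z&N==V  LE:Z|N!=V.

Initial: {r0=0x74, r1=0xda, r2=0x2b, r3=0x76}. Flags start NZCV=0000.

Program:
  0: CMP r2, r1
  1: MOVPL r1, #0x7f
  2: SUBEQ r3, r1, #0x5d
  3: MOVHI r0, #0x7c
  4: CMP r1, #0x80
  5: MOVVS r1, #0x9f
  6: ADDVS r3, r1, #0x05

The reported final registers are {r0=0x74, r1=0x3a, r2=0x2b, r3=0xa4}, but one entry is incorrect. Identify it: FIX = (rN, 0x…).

0: ✓ CMP  NZCV=0000
1: ✓ MOVPL  r1←0x7f
2: · SUBEQ
3: · MOVHI
4: ✓ CMP  NZCV=1001
5: ✓ MOVVS  r1←0x9f
6: ✓ ADDVS  r3←0xa4

FIX = (r1, 0x9f)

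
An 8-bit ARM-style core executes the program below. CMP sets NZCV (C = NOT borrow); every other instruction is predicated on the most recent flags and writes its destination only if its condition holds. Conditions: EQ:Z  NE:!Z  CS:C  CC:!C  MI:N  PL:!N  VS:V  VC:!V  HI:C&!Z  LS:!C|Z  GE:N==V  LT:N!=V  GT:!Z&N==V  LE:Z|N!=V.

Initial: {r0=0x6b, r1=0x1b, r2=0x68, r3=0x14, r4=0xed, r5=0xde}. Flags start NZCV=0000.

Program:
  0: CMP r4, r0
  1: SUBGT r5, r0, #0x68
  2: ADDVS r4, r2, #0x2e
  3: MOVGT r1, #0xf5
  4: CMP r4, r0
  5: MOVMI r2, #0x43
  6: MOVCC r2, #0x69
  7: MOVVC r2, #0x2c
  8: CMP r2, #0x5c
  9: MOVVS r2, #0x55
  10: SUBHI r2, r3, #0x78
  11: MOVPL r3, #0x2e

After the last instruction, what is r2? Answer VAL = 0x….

VAL = 0x2c

[0] flags=1010 → (cmp)
[1] flags=1010 GT?F → skip
[2] flags=1010 VS?F → skip
[3] flags=1010 GT?F → skip
[4] flags=1010 → (cmp)
[5] flags=1010 MI?T → r2=0x43
[6] flags=1010 CC?F → skip
[7] flags=1010 VC?T → r2=0x2c
[8] flags=1000 → (cmp)
[9] flags=1000 VS?F → skip
[10] flags=1000 HI?F → skip
[11] flags=1000 PL?F → skip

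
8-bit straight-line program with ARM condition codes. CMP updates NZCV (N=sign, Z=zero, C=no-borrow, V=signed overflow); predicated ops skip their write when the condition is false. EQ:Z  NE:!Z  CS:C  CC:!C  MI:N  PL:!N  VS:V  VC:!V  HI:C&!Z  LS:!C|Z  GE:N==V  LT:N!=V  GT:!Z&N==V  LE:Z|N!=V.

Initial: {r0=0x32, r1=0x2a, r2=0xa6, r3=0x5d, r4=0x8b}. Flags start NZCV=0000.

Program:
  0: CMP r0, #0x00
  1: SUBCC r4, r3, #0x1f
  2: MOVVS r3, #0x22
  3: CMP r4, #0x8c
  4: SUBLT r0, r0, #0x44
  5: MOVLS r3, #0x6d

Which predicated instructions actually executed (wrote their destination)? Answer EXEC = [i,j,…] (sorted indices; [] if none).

EXEC = [4,5]

0: ✓ CMP  NZCV=0010
1: · SUBCC
2: · MOVVS
3: ✓ CMP  NZCV=1000
4: ✓ SUBLT  r0←0xee
5: ✓ MOVLS  r3←0x6d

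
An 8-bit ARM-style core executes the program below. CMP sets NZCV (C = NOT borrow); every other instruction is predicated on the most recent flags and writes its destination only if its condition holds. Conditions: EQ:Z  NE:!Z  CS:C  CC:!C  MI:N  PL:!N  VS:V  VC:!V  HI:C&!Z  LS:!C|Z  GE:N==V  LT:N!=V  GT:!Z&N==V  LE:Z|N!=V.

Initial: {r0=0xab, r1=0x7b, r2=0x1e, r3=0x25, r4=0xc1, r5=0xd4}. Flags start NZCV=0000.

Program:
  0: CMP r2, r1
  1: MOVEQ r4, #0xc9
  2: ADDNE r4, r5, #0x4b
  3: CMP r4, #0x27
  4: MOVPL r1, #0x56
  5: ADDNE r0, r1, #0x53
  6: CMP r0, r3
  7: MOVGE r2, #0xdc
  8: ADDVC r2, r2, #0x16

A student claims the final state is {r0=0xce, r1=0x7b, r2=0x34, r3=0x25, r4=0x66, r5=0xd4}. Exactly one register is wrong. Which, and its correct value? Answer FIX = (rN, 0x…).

[0] flags=1000 → (cmp)
[1] flags=1000 EQ?F → skip
[2] flags=1000 NE?T → r4=0x1f
[3] flags=1000 → (cmp)
[4] flags=1000 PL?F → skip
[5] flags=1000 NE?T → r0=0xce
[6] flags=1010 → (cmp)
[7] flags=1010 GE?F → skip
[8] flags=1010 VC?T → r2=0x34

FIX = (r4, 0x1f)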